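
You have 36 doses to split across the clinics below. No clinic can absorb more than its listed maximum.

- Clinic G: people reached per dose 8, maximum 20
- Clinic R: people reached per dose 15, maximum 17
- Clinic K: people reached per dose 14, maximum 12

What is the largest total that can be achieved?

Rank by people reached per dose: Clinic R 15 > Clinic K 14 > Clinic G 8.
Give Clinic R 17 to hit its cap of 17 — 19 left.
Clinic K takes 12 to reach its cap of 12 — 7 left.
Only 7 left; Clinic G takes them to reach 7.
Total = 8×7 + 15×17 + 14×12 = 479.

479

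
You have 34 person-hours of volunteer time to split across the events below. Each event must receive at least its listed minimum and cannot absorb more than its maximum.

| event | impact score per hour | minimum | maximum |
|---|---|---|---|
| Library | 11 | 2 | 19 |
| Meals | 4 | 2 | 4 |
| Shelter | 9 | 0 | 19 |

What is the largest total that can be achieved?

334

Meeting every minimum uses 2+2+0 = 4 person-hours, leaving 30.
Order the events by impact score per hour: Library 11 > Shelter 9 > Meals 4.
Library: +17 to 19 (cap) ; 13 left.
Only 13 left; Shelter takes them to reach 13.
Total = 11×19 + 4×2 + 9×13 = 334.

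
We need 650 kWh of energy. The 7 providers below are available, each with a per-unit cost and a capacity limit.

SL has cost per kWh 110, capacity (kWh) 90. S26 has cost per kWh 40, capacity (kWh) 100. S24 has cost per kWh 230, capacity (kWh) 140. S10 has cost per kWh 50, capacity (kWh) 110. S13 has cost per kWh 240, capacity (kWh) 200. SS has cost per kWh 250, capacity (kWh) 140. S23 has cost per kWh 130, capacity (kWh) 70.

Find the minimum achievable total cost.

Cheapest first:
S26 at 40: take all 100 kWh — 550 still needed.
S10 (50): use full 110 — 440 kWh to go.
SL at 110: take all 90 kWh — 350 still needed.
S23 (130): use full 70 — 280 kWh to go.
S24 (230): use full 140 — 140 kWh to go.
Take 140 from S13 at 240 to finish.
SS: unused.
Cost = 100×40 + 110×50 + 90×110 + 70×130 + 140×230 + 140×240 = 94300.

94300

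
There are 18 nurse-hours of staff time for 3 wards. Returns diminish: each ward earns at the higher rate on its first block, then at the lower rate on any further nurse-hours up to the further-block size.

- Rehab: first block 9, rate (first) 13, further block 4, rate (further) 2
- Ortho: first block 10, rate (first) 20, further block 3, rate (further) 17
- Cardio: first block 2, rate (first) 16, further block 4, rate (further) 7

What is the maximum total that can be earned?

Treat each block as its own option and order by rate: Ortho/tier1 20 > Ortho/tier2 17 > Cardio/tier1 16 > Rehab/tier1 13 > Cardio/tier2 7 > Rehab/tier2 2.
Ortho tier1 at 20: fill all 10 — 8 left.
Ortho tier2 at 17: fill all 3 — 5 left.
Cardio tier1 at 16: fill all 2 — 3 left.
Rehab/tier1: +3 of 9 at 13; pool empty.
Total = 20×10 + 17×3 + 16×2 + 13×3 = 322.

322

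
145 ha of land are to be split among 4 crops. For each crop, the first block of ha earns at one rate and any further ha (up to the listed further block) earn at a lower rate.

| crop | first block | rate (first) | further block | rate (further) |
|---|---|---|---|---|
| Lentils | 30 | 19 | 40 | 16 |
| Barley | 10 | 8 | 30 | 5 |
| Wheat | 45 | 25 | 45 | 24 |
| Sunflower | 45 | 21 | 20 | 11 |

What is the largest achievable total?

Rank every tier by rate: Wheat/T1 25 > Wheat/T2 24 > Sunflower/T1 21 > Lentils/T1 19 > Lentils/T2 16 > Sunflower/T2 11 > Barley/T1 8 > Barley/T2 5.
Fill Wheat T1 block (45 at 25) — 100 left.
Wheat/T2 (24): +45 — 55 left.
Sunflower/T1 (21): +45 — 10 left.
Lentils/T1: +10 of 30 at 19; pool empty.
Total = 25×45 + 24×45 + 21×45 + 19×10 = 3340.

3340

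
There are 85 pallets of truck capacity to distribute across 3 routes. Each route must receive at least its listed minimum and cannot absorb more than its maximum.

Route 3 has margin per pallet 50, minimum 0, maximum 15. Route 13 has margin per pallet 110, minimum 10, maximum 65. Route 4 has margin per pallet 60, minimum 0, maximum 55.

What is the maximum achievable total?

Meeting every minimum uses 0+10+0 = 10 pallets, leaving 75.
Order the routes by margin per pallet: Route 13 110 > Route 4 60 > Route 3 50.
Route 13 takes 55 more to reach its cap of 65 → 20 left.
Route 4 has room for 55 more but only 20 remain, so it gets 20.
Total = 110×65 + 60×20 = 8350.

8350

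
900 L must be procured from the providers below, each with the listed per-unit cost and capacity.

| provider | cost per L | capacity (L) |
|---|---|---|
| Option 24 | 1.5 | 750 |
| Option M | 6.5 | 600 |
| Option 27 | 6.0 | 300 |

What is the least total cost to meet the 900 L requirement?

Fill from the cheapest provider first.
Option 24 (1.5): use full 750 → 150 L to go.
Option 27 (6.0): take the remaining 150 → done.
Option M: unused.
Cost = 750×1.5 + 150×6.0 = 2025.

2025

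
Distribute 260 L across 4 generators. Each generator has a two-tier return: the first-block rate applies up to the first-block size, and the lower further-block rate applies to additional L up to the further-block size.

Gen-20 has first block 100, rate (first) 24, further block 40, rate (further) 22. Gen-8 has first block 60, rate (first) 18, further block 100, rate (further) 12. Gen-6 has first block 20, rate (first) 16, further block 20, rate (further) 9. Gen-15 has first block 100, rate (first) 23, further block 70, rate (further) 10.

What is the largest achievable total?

5940

Treat each block as its own option and order by rate: Gen-20/tier1 24 > Gen-15/tier1 23 > Gen-20/tier2 22 > Gen-8/tier1 18 > Gen-6/tier1 16 > Gen-8/tier2 12 > Gen-15/tier2 10 > Gen-6/tier2 9.
Gen-20 tier1 at 24: fill all 100 — 160 left.
Gen-15/tier1 (23): +100 — 60 left.
Fill Gen-20 tier2 block (40 at 22) — 20 left.
20 remain; put them into Gen-8 tier1 at 18.
Total = 24×100 + 23×100 + 22×40 + 18×20 = 5940.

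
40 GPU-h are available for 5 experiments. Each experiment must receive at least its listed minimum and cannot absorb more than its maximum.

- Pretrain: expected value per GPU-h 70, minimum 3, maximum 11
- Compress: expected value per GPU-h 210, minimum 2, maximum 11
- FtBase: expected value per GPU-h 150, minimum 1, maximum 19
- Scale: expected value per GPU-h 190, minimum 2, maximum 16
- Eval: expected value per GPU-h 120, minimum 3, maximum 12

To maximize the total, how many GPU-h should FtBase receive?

Meeting every minimum uses 3+2+1+2+3 = 11 GPU-h, leaving 29.
Highest expected value per GPU-h first: Compress 210 > Scale 190 > FtBase 150 > Eval 120 > Pretrain 70.
Give Compress 9 more to hit its cap of 11 → 20 left.
Scale takes 14 more to reach its cap of 16 → 6 left.
FtBase: +6 (room for 18) → 7. Pool exhausted.

7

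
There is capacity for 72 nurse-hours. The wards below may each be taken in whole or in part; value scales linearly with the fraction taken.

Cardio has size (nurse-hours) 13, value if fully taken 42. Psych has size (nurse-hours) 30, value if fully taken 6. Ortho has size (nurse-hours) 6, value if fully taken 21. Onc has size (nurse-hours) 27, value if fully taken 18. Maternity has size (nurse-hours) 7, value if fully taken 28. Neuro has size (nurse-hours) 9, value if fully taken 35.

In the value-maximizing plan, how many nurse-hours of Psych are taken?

Best value per unit of size first: Maternity 28/7≈4, Neuro 35/9≈3.89, Ortho 21/6≈3.5, Cardio 42/13≈3.23, Onc 18/27≈0.667, Psych 6/30≈0.2.
Take all of Maternity (7 nurse-hours, value 28) → 65 nurse-hours left.
All 9 nurse-hours of Neuro fit (value 35) → 56 remain.
Take all of Ortho (6 nurse-hours, value 21) → 50 nurse-hours left.
Take all of Cardio (13 nurse-hours, value 42) → 37 nurse-hours left.
All 27 nurse-hours of Onc fit (value 18) → 10 remain.
Only 10 nurse-hours remain; take 10/30 of Psych for value 6×10/30 = 2.

10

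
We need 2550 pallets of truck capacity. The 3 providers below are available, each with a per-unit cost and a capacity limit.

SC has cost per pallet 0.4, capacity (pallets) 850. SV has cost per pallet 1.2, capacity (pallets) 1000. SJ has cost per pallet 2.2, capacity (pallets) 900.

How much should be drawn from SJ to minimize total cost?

700

Use providers in increasing cost order.
Take 850 from SC at 0.4 → need 1700 more.
SV at 1.2: take all 1000 pallets → 700 still needed.
SJ at 2.2: take 700 of its 900 → requirement met.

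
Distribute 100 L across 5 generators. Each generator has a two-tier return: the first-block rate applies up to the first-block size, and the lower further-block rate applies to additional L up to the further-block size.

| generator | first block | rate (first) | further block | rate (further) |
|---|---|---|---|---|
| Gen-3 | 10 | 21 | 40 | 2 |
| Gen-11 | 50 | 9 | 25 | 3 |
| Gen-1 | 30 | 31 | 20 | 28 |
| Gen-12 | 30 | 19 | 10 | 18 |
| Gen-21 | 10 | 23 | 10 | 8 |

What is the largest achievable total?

Treat each block as its own option and order by rate: Gen-1/tier1 31 > Gen-1/tier2 28 > Gen-21/tier1 23 > Gen-3/tier1 21 > Gen-12/tier1 19 > Gen-12/tier2 18 > Gen-11/tier1 9 > Gen-21/tier2 8 > Gen-11/tier2 3 > Gen-3/tier2 2.
Gen-1/tier1 (31): +30 → 70 left.
Fill Gen-1 tier2 block (20 at 28) → 50 left.
Gen-21 tier1 at 23: fill all 10 → 40 left.
Gen-3/tier1 (21): +10 → 30 left.
Gen-12 tier1 at 19: fill all 30 → 0 left.
Total = 31×30 + 28×20 + 23×10 + 21×10 + 19×30 = 2500.

2500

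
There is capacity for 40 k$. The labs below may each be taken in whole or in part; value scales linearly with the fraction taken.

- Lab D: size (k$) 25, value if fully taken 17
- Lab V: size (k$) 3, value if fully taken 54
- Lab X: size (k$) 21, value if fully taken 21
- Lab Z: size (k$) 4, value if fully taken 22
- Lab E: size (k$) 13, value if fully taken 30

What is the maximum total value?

126

Rank by value-to-size ratio: Lab V 54/3≈18, Lab Z 22/4≈5.5, Lab E 30/13≈2.31, Lab X 21/21≈1, Lab D 17/25≈0.68.
Take all of Lab V (3 k$, value 54) → 37 k$ left.
All 4 k$ of Lab Z fit (value 22) → 33 remain.
Lab E: take in full, 13 k$ for value 30 → 20 left.
Only 20 k$ remain; take 20/21 of Lab X for value 21×20/21 = 20.
Total value = 126.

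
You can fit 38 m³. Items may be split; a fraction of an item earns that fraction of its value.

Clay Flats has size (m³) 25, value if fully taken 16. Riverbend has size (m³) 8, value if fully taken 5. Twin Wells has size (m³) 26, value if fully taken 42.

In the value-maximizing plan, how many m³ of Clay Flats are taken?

12

Rank by value-to-size ratio: Twin Wells 42/26≈1.62, Clay Flats 16/25≈0.64, Riverbend 5/8≈0.625.
Twin Wells: take in full, 26 m³ for value 42 ; 12 left.
Fill the last 12 m³ with part of Clay Flats: 12/25 of it earns 7.68.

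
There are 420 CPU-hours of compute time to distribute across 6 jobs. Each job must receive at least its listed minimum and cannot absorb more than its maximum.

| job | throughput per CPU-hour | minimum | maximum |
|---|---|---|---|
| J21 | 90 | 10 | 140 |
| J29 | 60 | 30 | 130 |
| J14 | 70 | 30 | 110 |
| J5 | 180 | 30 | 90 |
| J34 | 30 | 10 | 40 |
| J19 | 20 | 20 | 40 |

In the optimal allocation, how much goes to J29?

50

Meeting every minimum uses 10+30+30+30+10+20 = 130 CPU-hours, leaving 290.
Highest throughput per CPU-hour first: J5 180 > J21 90 > J14 70 > J29 60 > J34 30 > J19 20.
J5 takes 60 more to reach its cap of 90 → 230 left.
J21 takes 130 more to reach its cap of 140 → 100 left.
J14 takes 80 more to reach its cap of 110 → 20 left.
J29: +20 (room for 100) → 50. Pool exhausted.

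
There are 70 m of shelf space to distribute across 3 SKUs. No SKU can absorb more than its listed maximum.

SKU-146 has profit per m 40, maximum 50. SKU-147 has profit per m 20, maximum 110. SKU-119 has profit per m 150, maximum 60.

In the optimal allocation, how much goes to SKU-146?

10

Rank by profit per m: SKU-119 150 > SKU-146 40 > SKU-147 20.
SKU-119 takes 60 to reach its cap of 60 — 10 left.
SKU-146: +10 (room for 50) → 10. Pool exhausted.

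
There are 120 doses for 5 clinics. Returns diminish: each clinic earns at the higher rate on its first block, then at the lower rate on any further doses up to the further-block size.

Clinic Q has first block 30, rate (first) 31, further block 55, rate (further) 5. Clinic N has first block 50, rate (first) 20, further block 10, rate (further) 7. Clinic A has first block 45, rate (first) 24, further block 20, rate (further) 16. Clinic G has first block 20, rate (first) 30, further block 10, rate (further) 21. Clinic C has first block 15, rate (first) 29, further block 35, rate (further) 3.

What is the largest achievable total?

Rank every tier by rate: Clinic Q/T1 31 > Clinic G/T1 30 > Clinic C/T1 29 > Clinic A/T1 24 > Clinic G/T2 21 > Clinic N/T1 20 > Clinic A/T2 16 > Clinic N/T2 7 > Clinic Q/T2 5 > Clinic C/T2 3.
Clinic Q T1 at 31: fill all 30 → 90 left.
Clinic G/T1 (30): +20 → 70 left.
Clinic C T1 at 29: fill all 15 → 55 left.
Clinic A/T1 (24): +45 → 10 left.
Clinic G T2 at 21: fill all 10 → 0 left.
Total = 31×30 + 30×20 + 29×15 + 24×45 + 21×10 = 3255.

3255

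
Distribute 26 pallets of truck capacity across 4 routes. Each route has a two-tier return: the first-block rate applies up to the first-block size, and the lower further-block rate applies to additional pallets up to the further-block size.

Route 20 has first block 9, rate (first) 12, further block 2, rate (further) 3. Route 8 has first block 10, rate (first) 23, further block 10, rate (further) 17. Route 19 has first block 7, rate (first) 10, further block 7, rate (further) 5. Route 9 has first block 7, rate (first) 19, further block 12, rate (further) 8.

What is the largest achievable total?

516

Order all 8 blocks by rate: Route 8/first 23 > Route 9/first 19 > Route 8/second 17 > Route 20/first 12 > Route 19/first 10 > Route 9/second 8 > Route 19/second 5 > Route 20/second 3.
Route 8 first at 23: fill all 10 → 16 left.
Route 9/first (19): +7 → 9 left.
Route 8/second: +9 of 10 at 17; pool empty.
Total = 23×10 + 19×7 + 17×9 = 516.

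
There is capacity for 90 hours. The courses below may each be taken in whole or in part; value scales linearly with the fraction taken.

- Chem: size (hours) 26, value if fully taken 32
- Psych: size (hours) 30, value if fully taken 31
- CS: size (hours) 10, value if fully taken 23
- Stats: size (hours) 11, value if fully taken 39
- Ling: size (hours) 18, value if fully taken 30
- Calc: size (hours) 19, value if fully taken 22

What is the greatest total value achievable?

Best value per unit of size first: Stats 39/11≈3.55, CS 23/10≈2.3, Ling 30/18≈1.67, Chem 32/26≈1.23, Calc 22/19≈1.16, Psych 31/30≈1.03.
Stats: take in full, 11 hours for value 39 ; 79 left.
Take all of CS (10 hours, value 23) ; 69 hours left.
All 18 hours of Ling fit (value 30) ; 51 remain.
Chem: take in full, 26 hours for value 32 ; 25 left.
Calc: take in full, 19 hours for value 22 ; 6 left.
Fill the last 6 hours with part of Psych: 6/30 of it earns 6.2.
Total value = 152.2.

152.2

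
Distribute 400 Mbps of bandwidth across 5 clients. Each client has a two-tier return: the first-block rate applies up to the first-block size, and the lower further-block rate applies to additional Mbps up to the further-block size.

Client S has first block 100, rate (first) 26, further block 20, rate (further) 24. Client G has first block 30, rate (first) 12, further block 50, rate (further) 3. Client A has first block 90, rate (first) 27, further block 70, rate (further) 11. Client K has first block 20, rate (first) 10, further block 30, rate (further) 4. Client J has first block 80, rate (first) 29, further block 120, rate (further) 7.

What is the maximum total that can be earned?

9060

Treat each block as its own option and order by rate: Client J/T1 29 > Client A/T1 27 > Client S/T1 26 > Client S/T2 24 > Client G/T1 12 > Client A/T2 11 > Client K/T1 10 > Client J/T2 7 > Client K/T2 4 > Client G/T2 3.
Client J/T1 (29): +80 → 320 left.
Fill Client A T1 block (90 at 27) → 230 left.
Client S/T1 (26): +100 → 130 left.
Client S T2 at 24: fill all 20 → 110 left.
Fill Client G T1 block (30 at 12) → 80 left.
Fill Client A T2 block (70 at 11) → 10 left.
Client K/T1: +10 of 20 at 10; pool empty.
Total = 29×80 + 27×90 + 26×100 + 24×20 + 12×30 + 11×70 + 10×10 = 9060.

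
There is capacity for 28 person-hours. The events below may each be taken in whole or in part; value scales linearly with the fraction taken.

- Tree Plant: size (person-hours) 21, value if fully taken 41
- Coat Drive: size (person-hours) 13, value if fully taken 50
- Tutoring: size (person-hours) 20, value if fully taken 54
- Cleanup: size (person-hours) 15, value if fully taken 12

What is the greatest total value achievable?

Sort by value density: Coat Drive 50/13≈3.85, Tutoring 54/20≈2.7, Tree Plant 41/21≈1.95, Cleanup 12/15≈0.8.
Coat Drive: take in full, 13 person-hours for value 50 ; 15 left.
15 person-hours left: a 15/20 share of Tutoring gives 54×15/20 = 40.5.
Total value = 90.5.

90.5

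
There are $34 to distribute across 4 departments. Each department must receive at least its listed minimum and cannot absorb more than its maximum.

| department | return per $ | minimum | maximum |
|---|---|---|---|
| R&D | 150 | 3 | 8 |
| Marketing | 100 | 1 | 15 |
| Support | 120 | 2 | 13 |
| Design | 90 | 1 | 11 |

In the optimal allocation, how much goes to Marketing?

12

Meeting every minimum uses 3+1+2+1 = 7 $, leaving 27.
Rank by return per $: R&D 150 > Support 120 > Marketing 100 > Design 90.
Give R&D 5 more to hit its cap of 8 — 22 left.
Support takes 11 more to reach its cap of 13 — 11 left.
Only 11 left; Marketing takes them to reach 12.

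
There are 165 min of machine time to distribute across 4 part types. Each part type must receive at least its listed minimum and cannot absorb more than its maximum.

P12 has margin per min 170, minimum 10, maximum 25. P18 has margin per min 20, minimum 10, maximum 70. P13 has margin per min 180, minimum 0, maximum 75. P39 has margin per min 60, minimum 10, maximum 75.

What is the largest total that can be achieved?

Meeting every minimum uses 10+10+0+10 = 30 min, leaving 135.
Highest margin per min first: P13 180 > P12 170 > P39 60 > P18 20.
P13 takes 75 more to reach its cap of 75 → 60 left.
Give P12 15 more to hit its cap of 25 → 45 left.
P39 has room for 65 more but only 45 remain, so it gets 55.
Total = 170×25 + 20×10 + 180×75 + 60×55 = 21250.

21250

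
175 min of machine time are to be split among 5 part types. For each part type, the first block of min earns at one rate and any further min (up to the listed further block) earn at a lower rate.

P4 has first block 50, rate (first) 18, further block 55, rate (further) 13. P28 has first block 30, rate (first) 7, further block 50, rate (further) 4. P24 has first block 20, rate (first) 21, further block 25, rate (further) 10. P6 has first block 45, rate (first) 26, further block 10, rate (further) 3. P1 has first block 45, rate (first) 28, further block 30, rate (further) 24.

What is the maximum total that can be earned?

Order all 10 blocks by rate: P1/T1 28 > P6/T1 26 > P1/T2 24 > P24/T1 21 > P4/T1 18 > P4/T2 13 > P24/T2 10 > P28/T1 7 > P28/T2 4 > P6/T2 3.
P1 T1 at 28: fill all 45 → 130 left.
P6 T1 at 26: fill all 45 → 85 left.
Fill P1 T2 block (30 at 24) → 55 left.
P24 T1 at 21: fill all 20 → 35 left.
35 remain; put them into P4 T1 at 18.
Total = 28×45 + 26×45 + 24×30 + 21×20 + 18×35 = 4200.

4200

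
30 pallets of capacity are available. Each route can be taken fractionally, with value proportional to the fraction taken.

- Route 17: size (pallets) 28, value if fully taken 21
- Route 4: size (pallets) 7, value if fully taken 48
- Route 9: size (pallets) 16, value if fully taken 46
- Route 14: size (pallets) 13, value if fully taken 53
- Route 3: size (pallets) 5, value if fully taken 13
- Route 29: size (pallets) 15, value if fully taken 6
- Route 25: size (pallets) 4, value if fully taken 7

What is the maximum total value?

Rank by value-to-size ratio: Route 4 48/7≈6.86, Route 14 53/13≈4.08, Route 9 46/16≈2.88, Route 3 13/5≈2.6, Route 25 7/4≈1.75, Route 17 21/28≈0.75, Route 29 6/15≈0.4.
All 7 pallets of Route 4 fit (value 48) — 23 remain.
Route 14: take in full, 13 pallets for value 53 — 10 left.
10 pallets left: a 10/16 share of Route 9 gives 46×10/16 = 28.75.
Total value = 129.75.

129.75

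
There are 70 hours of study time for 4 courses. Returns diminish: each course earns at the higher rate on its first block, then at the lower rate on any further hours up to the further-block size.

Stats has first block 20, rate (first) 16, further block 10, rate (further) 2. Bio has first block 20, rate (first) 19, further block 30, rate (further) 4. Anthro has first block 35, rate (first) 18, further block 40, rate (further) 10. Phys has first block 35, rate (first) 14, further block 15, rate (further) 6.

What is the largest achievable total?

1250

Rank every tier by rate: Bio/tier1 19 > Anthro/tier1 18 > Stats/tier1 16 > Phys/tier1 14 > Anthro/tier2 10 > Phys/tier2 6 > Bio/tier2 4 > Stats/tier2 2.
Fill Bio tier1 block (20 at 19) ; 50 left.
Fill Anthro tier1 block (35 at 18) ; 15 left.
Stats/tier1: +15 of 20 at 16; pool empty.
Total = 19×20 + 18×35 + 16×15 = 1250.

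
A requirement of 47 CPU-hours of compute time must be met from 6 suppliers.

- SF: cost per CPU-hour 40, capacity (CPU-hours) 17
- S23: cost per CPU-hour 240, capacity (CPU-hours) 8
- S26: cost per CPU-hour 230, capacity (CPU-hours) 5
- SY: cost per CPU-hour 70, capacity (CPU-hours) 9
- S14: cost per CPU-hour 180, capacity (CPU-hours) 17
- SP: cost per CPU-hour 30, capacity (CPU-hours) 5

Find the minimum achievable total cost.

Use suppliers in increasing cost order.
SP at 30: take all 5 CPU-hours — 42 still needed.
SF (40): use full 17 — 25 CPU-hours to go.
SY at 70: take all 9 CPU-hours — 16 still needed.
Take 16 from S14 at 180 to finish.
S26, S23: unused.
Cost = 5×30 + 17×40 + 9×70 + 16×180 = 4340.

4340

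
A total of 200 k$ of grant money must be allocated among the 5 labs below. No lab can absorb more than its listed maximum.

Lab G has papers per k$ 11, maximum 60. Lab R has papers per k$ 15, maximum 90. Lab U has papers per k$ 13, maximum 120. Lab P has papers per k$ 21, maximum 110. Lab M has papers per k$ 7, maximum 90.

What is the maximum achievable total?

3660

Order the labs by papers per k$: Lab P 21 > Lab R 15 > Lab U 13 > Lab G 11 > Lab M 7.
Lab P takes 110 to reach its cap of 110 — 90 left.
Lab R: +90 to 90 (cap) — 0 left.
Total = 15×90 + 21×110 = 3660.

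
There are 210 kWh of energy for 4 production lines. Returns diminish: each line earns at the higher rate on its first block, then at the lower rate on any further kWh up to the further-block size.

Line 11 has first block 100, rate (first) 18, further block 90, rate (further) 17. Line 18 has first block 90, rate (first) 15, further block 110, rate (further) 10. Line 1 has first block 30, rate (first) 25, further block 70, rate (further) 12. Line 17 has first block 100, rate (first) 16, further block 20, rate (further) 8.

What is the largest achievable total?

Rank every tier by rate: Line 1/T1 25 > Line 11/T1 18 > Line 11/T2 17 > Line 17/T1 16 > Line 18/T1 15 > Line 1/T2 12 > Line 18/T2 10 > Line 17/T2 8.
Fill Line 1 T1 block (30 at 25) — 180 left.
Fill Line 11 T1 block (100 at 18) — 80 left.
Line 11/T2: +80 of 90 at 17; pool empty.
Total = 25×30 + 18×100 + 17×80 = 3910.

3910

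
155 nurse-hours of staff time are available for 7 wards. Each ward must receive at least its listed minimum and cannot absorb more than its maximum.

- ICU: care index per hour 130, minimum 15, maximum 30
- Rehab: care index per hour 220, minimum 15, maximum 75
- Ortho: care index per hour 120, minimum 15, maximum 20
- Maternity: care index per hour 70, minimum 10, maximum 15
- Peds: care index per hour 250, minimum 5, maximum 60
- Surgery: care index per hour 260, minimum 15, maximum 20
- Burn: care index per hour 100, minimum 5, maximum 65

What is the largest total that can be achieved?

Meeting every minimum uses 15+15+15+10+5+15+5 = 80 nurse-hours, leaving 75.
Highest care index per hour first: Surgery 260 > Peds 250 > Rehab 220 > ICU 130 > Ortho 120 > Burn 100 > Maternity 70.
Surgery takes 5 more to reach its cap of 20 ; 70 left.
Peds: +55 to 60 (cap) ; 15 left.
Rehab has room for 60 more but only 15 remain, so it gets 30.
Total = 130×15 + 220×30 + 120×15 + 70×10 + 250×60 + 260×20 + 100×5 = 31750.

31750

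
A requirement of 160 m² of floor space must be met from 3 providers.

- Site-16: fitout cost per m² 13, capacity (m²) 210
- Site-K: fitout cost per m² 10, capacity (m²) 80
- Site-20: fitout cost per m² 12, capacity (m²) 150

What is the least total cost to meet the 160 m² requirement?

Fill from the cheapest provider first.
Site-K (10): use full 80 → 80 m² to go.
Site-20 at 12: take 80 of its 150 → requirement met.
Site-16: unused.
Cost = 80×10 + 80×12 = 1760.

1760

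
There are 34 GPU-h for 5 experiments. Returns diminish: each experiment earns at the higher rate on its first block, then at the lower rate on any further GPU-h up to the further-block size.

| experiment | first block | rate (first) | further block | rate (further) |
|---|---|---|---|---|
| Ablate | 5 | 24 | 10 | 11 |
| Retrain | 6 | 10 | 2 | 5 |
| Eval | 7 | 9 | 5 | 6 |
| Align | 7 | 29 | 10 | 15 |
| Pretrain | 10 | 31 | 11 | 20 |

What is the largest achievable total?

868

Order all 10 blocks by rate: Pretrain/tier1 31 > Align/tier1 29 > Ablate/tier1 24 > Pretrain/tier2 20 > Align/tier2 15 > Ablate/tier2 11 > Retrain/tier1 10 > Eval/tier1 9 > Eval/tier2 6 > Retrain/tier2 5.
Fill Pretrain tier1 block (10 at 31) ; 24 left.
Align/tier1 (29): +7 ; 17 left.
Ablate/tier1 (24): +5 ; 12 left.
Pretrain/tier2 (20): +11 ; 1 left.
1 remain; put them into Align tier2 at 15.
Total = 31×10 + 29×7 + 24×5 + 20×11 + 15×1 = 868.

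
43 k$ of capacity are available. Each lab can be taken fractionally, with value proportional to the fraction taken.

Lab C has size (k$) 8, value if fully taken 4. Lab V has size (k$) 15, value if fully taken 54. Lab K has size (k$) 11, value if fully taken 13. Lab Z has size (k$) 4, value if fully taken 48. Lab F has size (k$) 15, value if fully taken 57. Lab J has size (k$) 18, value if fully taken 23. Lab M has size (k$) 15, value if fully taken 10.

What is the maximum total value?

Rank by value-to-size ratio: Lab Z 48/4≈12, Lab F 57/15≈3.8, Lab V 54/15≈3.6, Lab J 23/18≈1.28, Lab K 13/11≈1.18, Lab M 10/15≈0.667, Lab C 4/8≈0.5.
Take all of Lab Z (4 k$, value 48) — 39 k$ left.
Lab F: take in full, 15 k$ for value 57 — 24 left.
Lab V: take in full, 15 k$ for value 54 — 9 left.
Only 9 k$ remain; take 9/18 of Lab J for value 23×9/18 = 11.5.
Total value = 170.5.

170.5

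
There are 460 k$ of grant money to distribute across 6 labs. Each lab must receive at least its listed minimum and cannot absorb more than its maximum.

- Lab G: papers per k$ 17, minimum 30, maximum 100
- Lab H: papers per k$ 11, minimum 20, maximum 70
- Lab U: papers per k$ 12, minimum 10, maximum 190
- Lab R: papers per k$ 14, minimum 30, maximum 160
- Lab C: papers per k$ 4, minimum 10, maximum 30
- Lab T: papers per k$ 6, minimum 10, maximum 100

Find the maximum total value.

Meeting every minimum uses 30+20+10+30+10+10 = 110 k$, leaving 350.
Rank by papers per k$: Lab G 17 > Lab R 14 > Lab U 12 > Lab H 11 > Lab T 6 > Lab C 4.
Give Lab G 70 more to hit its cap of 100 ; 280 left.
Lab R takes 130 more to reach its cap of 160 ; 150 left.
Lab U: +150 (room for 180) → 160. Pool exhausted.
Total = 17×100 + 11×20 + 12×160 + 14×160 + 4×10 + 6×10 = 6180.

6180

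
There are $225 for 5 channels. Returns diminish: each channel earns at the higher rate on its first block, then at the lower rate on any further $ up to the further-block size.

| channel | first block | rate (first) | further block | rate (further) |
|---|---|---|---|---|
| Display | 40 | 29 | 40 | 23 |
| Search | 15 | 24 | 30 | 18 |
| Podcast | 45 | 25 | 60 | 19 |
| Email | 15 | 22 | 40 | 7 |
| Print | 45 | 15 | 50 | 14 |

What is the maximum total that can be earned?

Treat each block as its own option and order by rate: Display/tier1 29 > Podcast/tier1 25 > Search/tier1 24 > Display/tier2 23 > Email/tier1 22 > Podcast/tier2 19 > Search/tier2 18 > Print/tier1 15 > Print/tier2 14 > Email/tier2 7.
Display/tier1 (29): +40 — 185 left.
Fill Podcast tier1 block (45 at 25) — 140 left.
Search/tier1 (24): +15 — 125 left.
Display tier2 at 23: fill all 40 — 85 left.
Fill Email tier1 block (15 at 22) — 70 left.
Podcast/tier2 (19): +60 — 10 left.
Search tier2 at 18: only 10 left, fill 10.
Total = 29×40 + 25×45 + 24×15 + 23×40 + 22×15 + 19×60 + 18×10 = 5215.

5215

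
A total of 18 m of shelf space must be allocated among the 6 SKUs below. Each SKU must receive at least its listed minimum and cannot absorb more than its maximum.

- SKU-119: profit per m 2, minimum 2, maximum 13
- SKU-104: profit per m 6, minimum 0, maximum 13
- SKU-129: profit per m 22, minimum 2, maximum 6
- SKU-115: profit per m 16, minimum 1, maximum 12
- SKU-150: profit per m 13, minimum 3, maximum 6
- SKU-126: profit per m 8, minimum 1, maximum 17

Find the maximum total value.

Meeting every minimum uses 2+0+2+1+3+1 = 9 m, leaving 9.
Highest profit per m first: SKU-129 22 > SKU-115 16 > SKU-150 13 > SKU-126 8 > SKU-104 6 > SKU-119 2.
SKU-129: +4 to 6 (cap) ; 5 left.
SKU-115: +5 (room for 11) → 6. Pool exhausted.
Total = 2×2 + 22×6 + 16×6 + 13×3 + 8×1 = 279.

279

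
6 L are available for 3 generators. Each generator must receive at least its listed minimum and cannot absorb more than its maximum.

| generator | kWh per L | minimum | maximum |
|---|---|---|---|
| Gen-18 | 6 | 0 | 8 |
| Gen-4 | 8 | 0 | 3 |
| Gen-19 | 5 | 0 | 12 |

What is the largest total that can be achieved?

42

Meeting every minimum uses 0+0+0 = 0 L, leaving 6.
Order the generators by kWh per L: Gen-4 8 > Gen-18 6 > Gen-19 5.
Gen-4: +3 to 3 (cap) → 3 left.
Gen-18: +3 (room for 8) → 3. Pool exhausted.
Total = 6×3 + 8×3 = 42.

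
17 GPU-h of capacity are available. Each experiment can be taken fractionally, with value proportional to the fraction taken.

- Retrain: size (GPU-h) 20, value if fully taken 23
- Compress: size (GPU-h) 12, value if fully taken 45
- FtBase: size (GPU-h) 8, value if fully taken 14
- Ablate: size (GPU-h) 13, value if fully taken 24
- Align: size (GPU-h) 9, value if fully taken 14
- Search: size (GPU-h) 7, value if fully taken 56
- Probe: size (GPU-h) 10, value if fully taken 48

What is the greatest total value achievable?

104

Sort by value density: Search 56/7≈8, Probe 48/10≈4.8, Compress 45/12≈3.75, Ablate 24/13≈1.85, FtBase 14/8≈1.75, Align 14/9≈1.56, Retrain 23/20≈1.15.
Search: take in full, 7 GPU-h for value 56 → 10 left.
Probe: take in full, 10 GPU-h for value 48 → 0 left.
Total value = 104.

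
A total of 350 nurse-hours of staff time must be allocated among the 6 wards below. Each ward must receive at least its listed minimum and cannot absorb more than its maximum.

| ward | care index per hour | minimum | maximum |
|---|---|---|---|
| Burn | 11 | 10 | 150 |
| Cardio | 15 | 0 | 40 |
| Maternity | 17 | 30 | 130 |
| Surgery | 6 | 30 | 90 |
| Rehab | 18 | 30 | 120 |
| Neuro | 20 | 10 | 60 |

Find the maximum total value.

Meeting every minimum uses 10+0+30+30+30+10 = 110 nurse-hours, leaving 240.
Order the wards by care index per hour: Neuro 20 > Rehab 18 > Maternity 17 > Cardio 15 > Burn 11 > Surgery 6.
Give Neuro 50 more to hit its cap of 60 ; 190 left.
Rehab takes 90 more to reach its cap of 120 ; 100 left.
Give Maternity 100 more to hit its cap of 130 ; 0 left.
Total = 11×10 + 17×130 + 6×30 + 18×120 + 20×60 = 5860.

5860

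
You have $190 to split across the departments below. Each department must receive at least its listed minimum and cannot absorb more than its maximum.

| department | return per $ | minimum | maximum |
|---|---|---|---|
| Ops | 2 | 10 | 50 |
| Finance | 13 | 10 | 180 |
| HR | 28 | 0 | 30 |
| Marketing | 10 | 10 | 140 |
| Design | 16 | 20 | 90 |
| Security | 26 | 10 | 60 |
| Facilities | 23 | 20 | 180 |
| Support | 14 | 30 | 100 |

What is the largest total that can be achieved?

3850

Meeting every minimum uses 10+10+0+10+20+10+20+30 = 110 $, leaving 80.
Order the departments by return per $: HR 28 > Security 26 > Facilities 23 > Design 16 > Support 14 > Finance 13 > Marketing 10 > Ops 2.
Give HR 30 more to hit its cap of 30 — 50 left.
Give Security 50 more to hit its cap of 60 — 0 left.
Total = 2×10 + 13×10 + 28×30 + 10×10 + 16×20 + 26×60 + 23×20 + 14×30 = 3850.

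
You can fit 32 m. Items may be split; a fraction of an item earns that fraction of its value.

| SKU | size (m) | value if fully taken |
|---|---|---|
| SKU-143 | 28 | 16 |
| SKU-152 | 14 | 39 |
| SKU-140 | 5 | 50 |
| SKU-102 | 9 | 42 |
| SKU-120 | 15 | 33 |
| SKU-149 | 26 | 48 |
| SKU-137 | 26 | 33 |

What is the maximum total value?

139.8

Rank by value-to-size ratio: SKU-140 50/5≈10, SKU-102 42/9≈4.67, SKU-152 39/14≈2.79, SKU-120 33/15≈2.2, SKU-149 48/26≈1.85, SKU-137 33/26≈1.27, SKU-143 16/28≈0.571.
All 5 m of SKU-140 fit (value 50) — 27 remain.
SKU-102: take in full, 9 m for value 42 — 18 left.
Take all of SKU-152 (14 m, value 39) — 4 m left.
4 m left: a 4/15 share of SKU-120 gives 33×4/15 = 8.8.
Total value = 139.8.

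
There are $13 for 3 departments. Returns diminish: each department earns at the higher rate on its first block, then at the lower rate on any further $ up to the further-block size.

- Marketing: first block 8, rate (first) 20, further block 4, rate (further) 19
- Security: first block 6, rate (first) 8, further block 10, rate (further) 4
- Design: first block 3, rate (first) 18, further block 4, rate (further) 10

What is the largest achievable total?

Rank every tier by rate: Marketing/T1 20 > Marketing/T2 19 > Design/T1 18 > Design/T2 10 > Security/T1 8 > Security/T2 4.
Marketing/T1 (20): +8 — 5 left.
Marketing T2 at 19: fill all 4 — 1 left.
1 remain; put them into Design T1 at 18.
Total = 20×8 + 19×4 + 18×1 = 254.

254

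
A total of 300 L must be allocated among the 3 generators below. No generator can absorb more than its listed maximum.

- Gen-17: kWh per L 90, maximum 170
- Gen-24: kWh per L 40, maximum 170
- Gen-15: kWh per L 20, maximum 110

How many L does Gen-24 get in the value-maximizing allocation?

130

Highest kWh per L first: Gen-17 90 > Gen-24 40 > Gen-15 20.
Give Gen-17 170 to hit its cap of 170 — 130 left.
Gen-24: +130 (room for 170) → 130. Pool exhausted.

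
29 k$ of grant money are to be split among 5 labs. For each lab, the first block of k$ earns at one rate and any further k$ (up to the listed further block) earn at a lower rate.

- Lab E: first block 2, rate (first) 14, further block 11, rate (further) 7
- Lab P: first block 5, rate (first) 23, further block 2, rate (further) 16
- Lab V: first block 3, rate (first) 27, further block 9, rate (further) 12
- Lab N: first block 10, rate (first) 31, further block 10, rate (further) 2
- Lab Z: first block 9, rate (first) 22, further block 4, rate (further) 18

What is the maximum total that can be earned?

740

Treat each block as its own option and order by rate: Lab N/T1 31 > Lab V/T1 27 > Lab P/T1 23 > Lab Z/T1 22 > Lab Z/T2 18 > Lab P/T2 16 > Lab E/T1 14 > Lab V/T2 12 > Lab E/T2 7 > Lab N/T2 2.
Lab N/T1 (31): +10 → 19 left.
Lab V T1 at 27: fill all 3 → 16 left.
Lab P T1 at 23: fill all 5 → 11 left.
Lab Z/T1 (22): +9 → 2 left.
Lab Z T2 at 18: only 2 left, fill 2.
Total = 31×10 + 27×3 + 23×5 + 22×9 + 18×2 = 740.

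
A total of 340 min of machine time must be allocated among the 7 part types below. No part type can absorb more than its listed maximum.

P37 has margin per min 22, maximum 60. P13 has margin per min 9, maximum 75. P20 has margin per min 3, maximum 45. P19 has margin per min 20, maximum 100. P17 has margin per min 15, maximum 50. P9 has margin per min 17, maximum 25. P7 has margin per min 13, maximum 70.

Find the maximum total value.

Rank by margin per min: P37 22 > P19 20 > P9 17 > P17 15 > P7 13 > P13 9 > P20 3.
Give P37 60 to hit its cap of 60 ; 280 left.
P19: +100 to 100 (cap) ; 180 left.
Give P9 25 to hit its cap of 25 ; 155 left.
P17: +50 to 50 (cap) ; 105 left.
P7 takes 70 to reach its cap of 70 ; 35 left.
Only 35 left; P13 takes them to reach 35.
Total = 22×60 + 9×35 + 20×100 + 15×50 + 17×25 + 13×70 = 5720.

5720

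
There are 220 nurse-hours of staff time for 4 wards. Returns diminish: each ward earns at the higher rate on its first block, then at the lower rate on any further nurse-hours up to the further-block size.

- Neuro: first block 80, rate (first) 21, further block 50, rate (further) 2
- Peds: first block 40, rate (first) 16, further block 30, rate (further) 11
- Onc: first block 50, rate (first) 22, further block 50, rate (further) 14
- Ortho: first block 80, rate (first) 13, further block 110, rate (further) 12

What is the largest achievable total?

Treat each block as its own option and order by rate: Onc/tier1 22 > Neuro/tier1 21 > Peds/tier1 16 > Onc/tier2 14 > Ortho/tier1 13 > Ortho/tier2 12 > Peds/tier2 11 > Neuro/tier2 2.
Fill Onc tier1 block (50 at 22) — 170 left.
Neuro tier1 at 21: fill all 80 — 90 left.
Peds/tier1 (16): +40 — 50 left.
Onc tier2 at 14: fill all 50 — 0 left.
Total = 22×50 + 21×80 + 16×40 + 14×50 = 4120.

4120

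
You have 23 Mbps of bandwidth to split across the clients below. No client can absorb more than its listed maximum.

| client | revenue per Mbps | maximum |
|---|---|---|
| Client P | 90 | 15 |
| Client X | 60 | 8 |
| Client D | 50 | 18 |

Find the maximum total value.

Order the clients by revenue per Mbps: Client P 90 > Client X 60 > Client D 50.
Client P takes 15 to reach its cap of 15 → 8 left.
Give Client X 8 to hit its cap of 8 → 0 left.
Total = 90×15 + 60×8 = 1830.

1830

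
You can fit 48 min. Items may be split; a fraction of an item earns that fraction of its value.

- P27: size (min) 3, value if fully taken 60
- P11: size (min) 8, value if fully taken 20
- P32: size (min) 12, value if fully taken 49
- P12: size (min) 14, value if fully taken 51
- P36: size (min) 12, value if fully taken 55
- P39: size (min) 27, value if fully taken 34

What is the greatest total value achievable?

Best value per unit of size first: P27 60/3≈20, P36 55/12≈4.58, P32 49/12≈4.08, P12 51/14≈3.64, P11 20/8≈2.5, P39 34/27≈1.26.
All 3 min of P27 fit (value 60) — 45 remain.
P36: take in full, 12 min for value 55 — 33 left.
Take all of P32 (12 min, value 49) — 21 min left.
Take all of P12 (14 min, value 51) — 7 min left.
7 min left: a 7/8 share of P11 gives 20×7/8 = 17.5.
Total value = 232.5.

232.5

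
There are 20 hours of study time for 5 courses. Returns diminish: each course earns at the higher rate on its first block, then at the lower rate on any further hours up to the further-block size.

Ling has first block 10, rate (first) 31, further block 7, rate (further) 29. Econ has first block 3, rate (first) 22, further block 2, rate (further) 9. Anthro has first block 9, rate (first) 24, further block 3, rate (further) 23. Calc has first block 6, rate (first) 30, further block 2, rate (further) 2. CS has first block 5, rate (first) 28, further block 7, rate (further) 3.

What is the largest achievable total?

606

Rank every tier by rate: Ling/tier1 31 > Calc/tier1 30 > Ling/tier2 29 > CS/tier1 28 > Anthro/tier1 24 > Anthro/tier2 23 > Econ/tier1 22 > Econ/tier2 9 > CS/tier2 3 > Calc/tier2 2.
Fill Ling tier1 block (10 at 31) — 10 left.
Calc/tier1 (30): +6 — 4 left.
4 remain; put them into Ling tier2 at 29.
Total = 31×10 + 30×6 + 29×4 = 606.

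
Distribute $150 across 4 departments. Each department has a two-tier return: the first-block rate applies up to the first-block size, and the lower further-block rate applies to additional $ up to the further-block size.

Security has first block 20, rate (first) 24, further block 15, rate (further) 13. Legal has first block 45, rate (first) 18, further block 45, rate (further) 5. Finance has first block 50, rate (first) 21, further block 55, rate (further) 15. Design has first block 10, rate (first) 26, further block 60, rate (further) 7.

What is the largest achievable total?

2975

Order all 8 blocks by rate: Design/first 26 > Security/first 24 > Finance/first 21 > Legal/first 18 > Finance/second 15 > Security/second 13 > Design/second 7 > Legal/second 5.
Fill Design first block (10 at 26) ; 140 left.
Security first at 24: fill all 20 ; 120 left.
Finance first at 21: fill all 50 ; 70 left.
Legal/first (18): +45 ; 25 left.
Finance second at 15: only 25 left, fill 25.
Total = 26×10 + 24×20 + 21×50 + 18×45 + 15×25 = 2975.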